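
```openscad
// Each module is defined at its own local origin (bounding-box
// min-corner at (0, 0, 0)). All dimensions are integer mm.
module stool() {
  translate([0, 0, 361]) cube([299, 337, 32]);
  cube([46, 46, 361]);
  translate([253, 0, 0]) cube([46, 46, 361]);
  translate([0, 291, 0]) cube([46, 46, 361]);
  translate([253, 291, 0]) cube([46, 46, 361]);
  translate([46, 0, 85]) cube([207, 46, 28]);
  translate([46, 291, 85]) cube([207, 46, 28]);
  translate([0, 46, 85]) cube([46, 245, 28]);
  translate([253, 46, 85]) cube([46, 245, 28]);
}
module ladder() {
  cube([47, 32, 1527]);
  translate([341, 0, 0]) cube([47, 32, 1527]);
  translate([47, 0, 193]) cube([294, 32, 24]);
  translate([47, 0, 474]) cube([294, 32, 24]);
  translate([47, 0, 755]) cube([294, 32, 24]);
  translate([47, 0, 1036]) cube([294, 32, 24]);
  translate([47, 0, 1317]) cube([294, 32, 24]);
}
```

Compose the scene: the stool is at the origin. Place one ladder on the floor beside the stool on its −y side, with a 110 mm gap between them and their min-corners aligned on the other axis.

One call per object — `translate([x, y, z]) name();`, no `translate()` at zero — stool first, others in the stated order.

stool();
translate([0, -142, 0]) ladder();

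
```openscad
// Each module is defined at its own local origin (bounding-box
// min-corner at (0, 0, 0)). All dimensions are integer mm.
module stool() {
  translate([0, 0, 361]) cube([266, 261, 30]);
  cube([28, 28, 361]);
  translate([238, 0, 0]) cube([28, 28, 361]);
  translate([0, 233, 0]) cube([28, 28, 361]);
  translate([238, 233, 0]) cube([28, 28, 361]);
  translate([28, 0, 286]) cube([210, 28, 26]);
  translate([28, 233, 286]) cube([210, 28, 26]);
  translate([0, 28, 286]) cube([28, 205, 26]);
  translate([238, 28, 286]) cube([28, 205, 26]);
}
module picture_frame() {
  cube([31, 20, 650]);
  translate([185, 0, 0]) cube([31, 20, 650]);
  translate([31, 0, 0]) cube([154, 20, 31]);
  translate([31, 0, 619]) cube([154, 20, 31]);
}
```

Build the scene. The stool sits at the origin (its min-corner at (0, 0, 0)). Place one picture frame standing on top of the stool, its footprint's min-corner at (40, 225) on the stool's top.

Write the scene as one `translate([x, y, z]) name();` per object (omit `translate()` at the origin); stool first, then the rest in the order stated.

stool();
translate([40, 225, 391]) picture_frame();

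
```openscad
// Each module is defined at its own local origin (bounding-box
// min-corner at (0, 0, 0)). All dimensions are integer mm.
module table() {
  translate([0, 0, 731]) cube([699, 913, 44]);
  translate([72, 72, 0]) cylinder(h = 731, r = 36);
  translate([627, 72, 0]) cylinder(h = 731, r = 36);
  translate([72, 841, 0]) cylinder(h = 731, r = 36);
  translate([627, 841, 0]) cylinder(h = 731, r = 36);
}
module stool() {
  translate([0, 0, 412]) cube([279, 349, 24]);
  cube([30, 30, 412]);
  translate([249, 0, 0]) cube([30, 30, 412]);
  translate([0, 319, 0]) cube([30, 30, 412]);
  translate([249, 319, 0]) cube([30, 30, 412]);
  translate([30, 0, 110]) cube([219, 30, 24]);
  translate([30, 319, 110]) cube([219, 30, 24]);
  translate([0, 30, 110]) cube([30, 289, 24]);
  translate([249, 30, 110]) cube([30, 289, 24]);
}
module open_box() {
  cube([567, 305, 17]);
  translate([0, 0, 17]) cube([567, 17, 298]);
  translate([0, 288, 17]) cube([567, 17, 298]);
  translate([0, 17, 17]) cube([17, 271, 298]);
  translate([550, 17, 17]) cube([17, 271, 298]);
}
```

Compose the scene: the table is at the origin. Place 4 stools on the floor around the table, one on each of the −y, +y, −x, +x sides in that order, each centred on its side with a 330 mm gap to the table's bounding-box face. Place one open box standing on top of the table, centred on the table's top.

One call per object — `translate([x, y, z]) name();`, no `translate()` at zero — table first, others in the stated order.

table();
translate([210, -679, 0]) stool();
translate([210, 1243, 0]) stool();
translate([-609, 282, 0]) stool();
translate([1029, 282, 0]) stool();
translate([66, 304, 775]) open_box();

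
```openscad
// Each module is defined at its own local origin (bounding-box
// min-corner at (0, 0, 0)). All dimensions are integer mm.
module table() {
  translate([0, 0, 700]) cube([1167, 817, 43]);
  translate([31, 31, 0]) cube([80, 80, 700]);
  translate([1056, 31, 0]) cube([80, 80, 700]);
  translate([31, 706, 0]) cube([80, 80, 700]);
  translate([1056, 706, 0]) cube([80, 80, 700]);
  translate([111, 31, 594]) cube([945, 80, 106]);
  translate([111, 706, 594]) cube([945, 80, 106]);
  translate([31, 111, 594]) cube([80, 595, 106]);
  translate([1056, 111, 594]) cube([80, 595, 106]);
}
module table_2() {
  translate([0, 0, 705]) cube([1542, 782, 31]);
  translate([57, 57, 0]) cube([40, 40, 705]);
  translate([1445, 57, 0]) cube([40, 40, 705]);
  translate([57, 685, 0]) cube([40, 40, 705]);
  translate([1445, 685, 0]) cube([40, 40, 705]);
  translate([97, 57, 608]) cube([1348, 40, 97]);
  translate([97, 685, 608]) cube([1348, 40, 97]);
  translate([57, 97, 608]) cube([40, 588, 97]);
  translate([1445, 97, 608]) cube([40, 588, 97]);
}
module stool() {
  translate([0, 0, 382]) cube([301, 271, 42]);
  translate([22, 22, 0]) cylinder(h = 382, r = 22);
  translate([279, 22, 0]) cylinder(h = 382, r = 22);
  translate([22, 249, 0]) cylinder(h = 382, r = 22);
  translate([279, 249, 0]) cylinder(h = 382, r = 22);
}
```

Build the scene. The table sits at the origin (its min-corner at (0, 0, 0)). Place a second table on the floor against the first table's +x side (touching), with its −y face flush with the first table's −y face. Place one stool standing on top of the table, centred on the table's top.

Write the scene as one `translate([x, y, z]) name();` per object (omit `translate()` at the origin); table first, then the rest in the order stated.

table();
translate([1167, 0, 0]) table_2();
translate([433, 273, 743]) stool();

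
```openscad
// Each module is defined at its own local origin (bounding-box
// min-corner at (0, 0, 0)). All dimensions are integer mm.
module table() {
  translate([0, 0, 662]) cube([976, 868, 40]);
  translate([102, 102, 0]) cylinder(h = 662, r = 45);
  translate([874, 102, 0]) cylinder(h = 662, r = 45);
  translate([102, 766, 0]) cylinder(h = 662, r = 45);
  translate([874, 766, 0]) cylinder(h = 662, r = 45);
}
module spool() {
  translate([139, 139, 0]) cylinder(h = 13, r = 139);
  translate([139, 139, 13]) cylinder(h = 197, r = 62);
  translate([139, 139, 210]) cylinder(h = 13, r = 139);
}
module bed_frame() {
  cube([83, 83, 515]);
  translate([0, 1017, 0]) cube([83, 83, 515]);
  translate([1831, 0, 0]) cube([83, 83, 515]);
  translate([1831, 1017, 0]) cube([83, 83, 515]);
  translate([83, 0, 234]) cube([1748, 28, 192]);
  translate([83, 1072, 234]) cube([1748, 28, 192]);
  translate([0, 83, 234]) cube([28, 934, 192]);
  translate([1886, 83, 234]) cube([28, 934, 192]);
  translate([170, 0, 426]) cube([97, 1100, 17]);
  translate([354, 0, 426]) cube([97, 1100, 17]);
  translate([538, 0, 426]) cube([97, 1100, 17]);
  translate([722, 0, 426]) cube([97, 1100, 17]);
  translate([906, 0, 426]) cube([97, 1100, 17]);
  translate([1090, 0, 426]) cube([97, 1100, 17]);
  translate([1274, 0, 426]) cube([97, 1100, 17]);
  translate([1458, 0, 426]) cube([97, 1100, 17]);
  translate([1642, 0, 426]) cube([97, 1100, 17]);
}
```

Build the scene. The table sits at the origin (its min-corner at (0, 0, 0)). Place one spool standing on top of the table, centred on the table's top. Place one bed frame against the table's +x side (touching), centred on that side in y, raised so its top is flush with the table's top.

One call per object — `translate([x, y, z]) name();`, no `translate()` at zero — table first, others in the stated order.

table();
translate([349, 295, 702]) spool();
translate([976, -116, 187]) bed_frame();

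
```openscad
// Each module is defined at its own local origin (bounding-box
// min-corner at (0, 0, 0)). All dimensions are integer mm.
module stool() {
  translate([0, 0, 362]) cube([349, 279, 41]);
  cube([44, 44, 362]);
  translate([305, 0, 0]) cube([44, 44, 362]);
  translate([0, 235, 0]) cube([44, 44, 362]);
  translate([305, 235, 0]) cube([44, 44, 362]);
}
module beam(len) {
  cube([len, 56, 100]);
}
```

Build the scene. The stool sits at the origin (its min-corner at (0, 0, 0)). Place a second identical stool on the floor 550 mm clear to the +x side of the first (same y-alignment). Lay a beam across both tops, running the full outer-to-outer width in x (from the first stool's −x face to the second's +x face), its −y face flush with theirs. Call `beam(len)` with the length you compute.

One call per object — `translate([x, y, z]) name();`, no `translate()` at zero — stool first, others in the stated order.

stool();
translate([899, 0, 0]) stool();
translate([0, 0, 403]) beam(1248);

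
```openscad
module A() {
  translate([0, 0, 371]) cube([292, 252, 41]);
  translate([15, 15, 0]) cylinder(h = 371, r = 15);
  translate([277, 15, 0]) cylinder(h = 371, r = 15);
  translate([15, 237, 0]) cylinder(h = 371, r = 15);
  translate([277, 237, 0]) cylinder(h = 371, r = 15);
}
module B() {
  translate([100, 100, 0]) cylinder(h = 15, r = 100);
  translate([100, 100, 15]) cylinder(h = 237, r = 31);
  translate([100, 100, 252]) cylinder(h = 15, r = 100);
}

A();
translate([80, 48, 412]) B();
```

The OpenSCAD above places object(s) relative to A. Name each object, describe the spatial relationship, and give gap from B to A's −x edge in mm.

The spool's min-x is at 80; the stool's min-x is 0; gap = 80 mm.

A is a stool. B is a spool. The spool is on top of the stool. The gap from the spool to the stool's −x edge is 80 mm.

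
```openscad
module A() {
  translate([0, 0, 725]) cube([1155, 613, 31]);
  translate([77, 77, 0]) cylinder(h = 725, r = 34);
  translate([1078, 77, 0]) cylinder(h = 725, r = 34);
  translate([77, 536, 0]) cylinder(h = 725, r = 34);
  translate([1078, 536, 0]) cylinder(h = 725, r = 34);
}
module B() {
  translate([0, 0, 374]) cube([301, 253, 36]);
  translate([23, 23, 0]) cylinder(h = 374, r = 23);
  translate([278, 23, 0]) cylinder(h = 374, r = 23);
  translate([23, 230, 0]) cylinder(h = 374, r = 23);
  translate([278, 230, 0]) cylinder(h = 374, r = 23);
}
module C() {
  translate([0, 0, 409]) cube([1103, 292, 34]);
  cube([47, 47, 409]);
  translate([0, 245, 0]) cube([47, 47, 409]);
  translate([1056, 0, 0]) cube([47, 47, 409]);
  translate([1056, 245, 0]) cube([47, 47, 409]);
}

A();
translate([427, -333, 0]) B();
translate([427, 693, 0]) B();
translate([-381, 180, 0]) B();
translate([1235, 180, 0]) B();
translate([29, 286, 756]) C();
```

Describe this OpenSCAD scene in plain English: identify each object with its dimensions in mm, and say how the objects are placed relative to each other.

A is a table: top 1155 mm (x) × 613 mm (y), 31 mm thick, upper face at z = 756 mm, on four round legs of 68 mm diameter, each leg's bounding box inset 43 mm from the nearest pair of top edges, running from z = 0 to the bottom of the top.

B is a four-legged stool. The seat is 301×253 mm, 36 mm thick, top at z = 410 mm. It stands on four round legs, each 46 mm in diameter, from z = 0 to the seat underside, each leg's axis is inset half a diameter from the nearest pair of seat edges (so the leg's bounding box is flush with the corner).

C is a long wooden bench with a 1103 mm (x) × 292 mm (y) seat, 34 mm thick, its top surface 443 mm above the floor. Four 47 mm square legs at the seat corners, flush with the edges, run from z = 0 to the seat underside.

Four stools sit around the table at the −y, +y, −x, +x sides. The bench is on top of the table.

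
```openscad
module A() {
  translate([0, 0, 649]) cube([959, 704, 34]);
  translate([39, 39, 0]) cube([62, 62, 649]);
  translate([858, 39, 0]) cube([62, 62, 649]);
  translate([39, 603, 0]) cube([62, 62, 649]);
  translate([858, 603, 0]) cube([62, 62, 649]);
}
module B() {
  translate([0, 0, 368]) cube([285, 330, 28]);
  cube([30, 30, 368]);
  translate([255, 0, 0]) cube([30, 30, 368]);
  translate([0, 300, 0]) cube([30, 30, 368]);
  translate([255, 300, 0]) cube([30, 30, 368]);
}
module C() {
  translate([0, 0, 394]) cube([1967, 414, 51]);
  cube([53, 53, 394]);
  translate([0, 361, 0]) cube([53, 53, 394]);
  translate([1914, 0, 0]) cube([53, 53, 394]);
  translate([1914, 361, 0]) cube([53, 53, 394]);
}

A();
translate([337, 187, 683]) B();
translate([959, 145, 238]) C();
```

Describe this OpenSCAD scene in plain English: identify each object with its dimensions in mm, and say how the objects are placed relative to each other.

A is a rectangular dining table. The top is 959×704×34 mm with its upper surface at z = 683 mm. It stands on four 62×62 mm square legs, each inset 39 mm from the nearest pair of top edges, running from the floor to the underside of the top.

B is a four-legged stool. The seat is 285×330 mm, 28 mm thick, top at z = 396 mm. It stands on four square legs, each 30×30 mm in cross-section, from z = 0 to the seat underside, each flush with a corner of the seat.

C is a bench: a 1967×414 mm seat slab, 51 mm thick, top at z = 445 mm, on four 53×53 mm square legs flush with the seat corners and standing on z = 0.

The stool is on top of the table, centred. The bench is beside the table with their tops flush at z = 683.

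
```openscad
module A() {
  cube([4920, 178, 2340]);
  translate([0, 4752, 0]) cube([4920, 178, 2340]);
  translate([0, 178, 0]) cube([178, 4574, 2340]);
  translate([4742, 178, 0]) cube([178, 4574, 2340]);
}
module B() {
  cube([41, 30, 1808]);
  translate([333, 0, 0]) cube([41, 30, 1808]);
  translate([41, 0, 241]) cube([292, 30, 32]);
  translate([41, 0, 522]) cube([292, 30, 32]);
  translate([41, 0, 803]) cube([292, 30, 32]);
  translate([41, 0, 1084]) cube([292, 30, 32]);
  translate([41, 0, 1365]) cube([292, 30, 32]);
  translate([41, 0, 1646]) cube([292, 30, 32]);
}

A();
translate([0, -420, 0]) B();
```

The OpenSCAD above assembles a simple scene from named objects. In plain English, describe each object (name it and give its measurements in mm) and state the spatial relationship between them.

A is the wall frame of a small rectangular building: four walls, each 2340 mm tall and 178 mm thick, enclosing a footprint 4920 mm (x) by 4930 mm (y) outside-to-outside, with no floor or roof. The front and back walls (the −y and +y sides) span the full width; the two side walls fit between them.

B is a straight ladder. Two 41×30 mm vertical rails, 1808 mm tall, stand 374 mm apart (outside-to-outside) with their front faces coplanar on the −y side. 6 rungs, each 30 mm deep and 32 mm tall, span between the inner faces of the rails, front faces flush with the rails. The lowest rung's underside is at z = 241 mm and rungs are spaced 281 mm apart (underside to underside).

The ladder is on the floor beside the house frame on its −y side.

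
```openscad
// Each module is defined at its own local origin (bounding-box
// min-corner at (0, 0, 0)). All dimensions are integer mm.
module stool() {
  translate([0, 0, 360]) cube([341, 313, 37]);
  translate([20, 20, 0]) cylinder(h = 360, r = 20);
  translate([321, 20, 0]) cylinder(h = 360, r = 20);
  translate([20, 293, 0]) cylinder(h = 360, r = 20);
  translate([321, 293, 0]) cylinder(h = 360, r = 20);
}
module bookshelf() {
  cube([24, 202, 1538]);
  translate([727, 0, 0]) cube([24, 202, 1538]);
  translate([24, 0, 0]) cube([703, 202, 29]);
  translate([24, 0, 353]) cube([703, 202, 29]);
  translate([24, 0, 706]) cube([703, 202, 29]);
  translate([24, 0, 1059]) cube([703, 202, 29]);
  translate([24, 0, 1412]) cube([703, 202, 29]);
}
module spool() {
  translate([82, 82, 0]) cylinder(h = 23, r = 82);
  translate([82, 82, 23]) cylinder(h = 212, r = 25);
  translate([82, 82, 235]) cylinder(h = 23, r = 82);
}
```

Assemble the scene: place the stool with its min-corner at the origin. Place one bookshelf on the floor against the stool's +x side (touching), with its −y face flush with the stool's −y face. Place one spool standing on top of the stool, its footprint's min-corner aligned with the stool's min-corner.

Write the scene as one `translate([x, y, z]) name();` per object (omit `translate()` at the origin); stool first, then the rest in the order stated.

stool();
translate([341, 0, 0]) bookshelf();
translate([0, 0, 397]) spool();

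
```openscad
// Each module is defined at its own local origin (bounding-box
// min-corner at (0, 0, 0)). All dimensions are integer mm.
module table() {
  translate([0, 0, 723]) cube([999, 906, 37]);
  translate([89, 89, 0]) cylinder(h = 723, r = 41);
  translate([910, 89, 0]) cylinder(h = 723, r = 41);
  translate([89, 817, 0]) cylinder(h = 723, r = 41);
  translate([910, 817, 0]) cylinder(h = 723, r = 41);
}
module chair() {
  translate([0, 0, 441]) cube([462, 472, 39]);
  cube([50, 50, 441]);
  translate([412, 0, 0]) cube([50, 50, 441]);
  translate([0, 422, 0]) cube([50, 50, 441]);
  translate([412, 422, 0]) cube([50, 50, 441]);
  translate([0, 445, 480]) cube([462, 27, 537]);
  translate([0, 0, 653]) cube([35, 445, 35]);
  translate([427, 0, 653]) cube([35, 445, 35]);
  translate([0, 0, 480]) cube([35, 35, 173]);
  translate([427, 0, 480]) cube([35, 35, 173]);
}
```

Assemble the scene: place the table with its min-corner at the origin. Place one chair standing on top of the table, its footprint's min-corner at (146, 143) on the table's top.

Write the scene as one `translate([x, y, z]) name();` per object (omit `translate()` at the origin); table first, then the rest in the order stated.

table();
translate([146, 143, 760]) chair();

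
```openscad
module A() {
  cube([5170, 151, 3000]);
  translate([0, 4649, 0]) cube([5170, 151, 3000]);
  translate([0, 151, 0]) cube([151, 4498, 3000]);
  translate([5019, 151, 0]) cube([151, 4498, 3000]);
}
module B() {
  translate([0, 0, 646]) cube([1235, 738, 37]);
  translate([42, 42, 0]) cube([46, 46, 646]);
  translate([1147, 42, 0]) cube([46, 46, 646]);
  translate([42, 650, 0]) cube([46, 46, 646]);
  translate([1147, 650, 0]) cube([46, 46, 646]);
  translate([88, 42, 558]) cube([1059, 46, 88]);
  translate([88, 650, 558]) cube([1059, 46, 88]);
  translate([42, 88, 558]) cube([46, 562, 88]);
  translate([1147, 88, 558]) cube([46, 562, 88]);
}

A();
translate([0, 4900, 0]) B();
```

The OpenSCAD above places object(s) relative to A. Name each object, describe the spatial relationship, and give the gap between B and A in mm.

A is a house frame. B is a table. The table is on the floor beside the house frame on its +y side. The gap between the table and the house frame is 100 mm.

The table's nearest face is 100 mm from the house frame's +y face.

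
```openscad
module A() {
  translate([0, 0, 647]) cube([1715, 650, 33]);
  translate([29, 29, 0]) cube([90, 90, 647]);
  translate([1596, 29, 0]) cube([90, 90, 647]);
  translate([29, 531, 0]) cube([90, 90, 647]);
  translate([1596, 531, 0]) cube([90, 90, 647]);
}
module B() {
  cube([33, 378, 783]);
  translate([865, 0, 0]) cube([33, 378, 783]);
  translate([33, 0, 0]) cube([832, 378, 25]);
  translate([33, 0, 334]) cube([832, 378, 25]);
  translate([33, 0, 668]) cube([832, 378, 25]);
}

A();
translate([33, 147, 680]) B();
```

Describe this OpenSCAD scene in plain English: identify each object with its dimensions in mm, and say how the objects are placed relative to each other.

A is a table with a 1715×650 mm rectangular top, 33 mm thick, top surface at z = 680 mm, supported by four 90×90 mm square legs, each inset 29 mm from the nearest pair of top edges, running from the floor.

B is an open bookshelf. Two side panels, each 33 mm thick, 378 mm deep and 783 mm tall, stand 898 mm apart (outside-to-outside). Between them sit 3 shelves, each 25 mm thick and 378 mm deep, spanning the full gap between the sides. The bottom shelf rests on the floor (its underside at z = 0) and the clear gap between one shelf's top and the next shelf's underside is 309 mm.

The bookshelf is on top of the table.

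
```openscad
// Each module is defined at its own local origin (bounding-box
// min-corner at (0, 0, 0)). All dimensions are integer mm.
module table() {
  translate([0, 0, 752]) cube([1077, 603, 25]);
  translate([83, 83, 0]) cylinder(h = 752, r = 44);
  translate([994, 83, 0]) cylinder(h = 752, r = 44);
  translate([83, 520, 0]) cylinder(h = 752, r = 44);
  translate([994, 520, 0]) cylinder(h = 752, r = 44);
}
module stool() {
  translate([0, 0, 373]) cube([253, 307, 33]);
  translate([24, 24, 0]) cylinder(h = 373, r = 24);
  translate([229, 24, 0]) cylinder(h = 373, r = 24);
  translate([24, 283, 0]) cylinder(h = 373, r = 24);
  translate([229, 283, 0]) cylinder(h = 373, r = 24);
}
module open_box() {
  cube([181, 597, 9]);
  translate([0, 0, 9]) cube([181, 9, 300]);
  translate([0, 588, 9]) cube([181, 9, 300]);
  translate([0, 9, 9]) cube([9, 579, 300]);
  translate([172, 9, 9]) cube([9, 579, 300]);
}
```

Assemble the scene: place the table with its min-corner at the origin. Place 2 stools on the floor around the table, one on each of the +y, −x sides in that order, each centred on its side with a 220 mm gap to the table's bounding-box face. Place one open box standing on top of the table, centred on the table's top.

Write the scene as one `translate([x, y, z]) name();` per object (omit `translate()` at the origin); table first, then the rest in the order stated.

table();
translate([412, 823, 0]) stool();
translate([-473, 148, 0]) stool();
translate([448, 3, 777]) open_box();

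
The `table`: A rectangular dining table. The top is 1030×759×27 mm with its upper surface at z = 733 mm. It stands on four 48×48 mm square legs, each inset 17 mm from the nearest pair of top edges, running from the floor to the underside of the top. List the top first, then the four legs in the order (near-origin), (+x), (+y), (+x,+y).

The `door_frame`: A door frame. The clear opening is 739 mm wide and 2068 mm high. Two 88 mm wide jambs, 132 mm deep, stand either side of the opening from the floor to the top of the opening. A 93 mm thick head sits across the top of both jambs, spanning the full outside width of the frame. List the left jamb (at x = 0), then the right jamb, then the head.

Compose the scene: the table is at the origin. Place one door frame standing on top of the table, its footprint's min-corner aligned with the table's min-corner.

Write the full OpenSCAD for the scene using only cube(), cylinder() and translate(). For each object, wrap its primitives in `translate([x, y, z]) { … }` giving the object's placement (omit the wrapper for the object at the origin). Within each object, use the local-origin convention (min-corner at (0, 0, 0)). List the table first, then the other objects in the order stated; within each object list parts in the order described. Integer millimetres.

translate([0, 0, 706]) cube([1030, 759, 27]);
translate([17, 17, 0]) cube([48, 48, 706]);
translate([965, 17, 0]) cube([48, 48, 706]);
translate([17, 694, 0]) cube([48, 48, 706]);
translate([965, 694, 0]) cube([48, 48, 706]);
translate([0, 0, 733]) {
  cube([88, 132, 2068]);
  translate([827, 0, 0]) cube([88, 132, 2068]);
  translate([0, 0, 2068]) cube([915, 132, 93]);
}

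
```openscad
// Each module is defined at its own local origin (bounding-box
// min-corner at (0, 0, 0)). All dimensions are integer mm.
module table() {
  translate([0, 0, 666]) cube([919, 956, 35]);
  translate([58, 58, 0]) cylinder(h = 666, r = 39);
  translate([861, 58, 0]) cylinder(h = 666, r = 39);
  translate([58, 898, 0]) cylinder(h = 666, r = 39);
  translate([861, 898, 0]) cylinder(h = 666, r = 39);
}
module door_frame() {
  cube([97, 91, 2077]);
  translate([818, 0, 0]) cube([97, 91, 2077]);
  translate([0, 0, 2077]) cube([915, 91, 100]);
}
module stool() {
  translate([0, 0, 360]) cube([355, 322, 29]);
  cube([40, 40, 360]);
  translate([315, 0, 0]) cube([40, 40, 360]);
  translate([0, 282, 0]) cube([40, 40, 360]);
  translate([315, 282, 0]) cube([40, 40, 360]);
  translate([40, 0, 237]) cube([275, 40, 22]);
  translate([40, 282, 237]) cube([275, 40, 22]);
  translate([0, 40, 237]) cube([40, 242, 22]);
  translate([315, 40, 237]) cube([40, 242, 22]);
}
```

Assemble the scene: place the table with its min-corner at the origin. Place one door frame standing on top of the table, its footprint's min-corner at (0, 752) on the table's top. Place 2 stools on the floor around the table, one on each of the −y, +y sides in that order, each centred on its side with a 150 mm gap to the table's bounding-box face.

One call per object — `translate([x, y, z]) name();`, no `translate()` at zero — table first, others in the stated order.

table();
translate([0, 752, 701]) door_frame();
translate([282, -472, 0]) stool();
translate([282, 1106, 0]) stool();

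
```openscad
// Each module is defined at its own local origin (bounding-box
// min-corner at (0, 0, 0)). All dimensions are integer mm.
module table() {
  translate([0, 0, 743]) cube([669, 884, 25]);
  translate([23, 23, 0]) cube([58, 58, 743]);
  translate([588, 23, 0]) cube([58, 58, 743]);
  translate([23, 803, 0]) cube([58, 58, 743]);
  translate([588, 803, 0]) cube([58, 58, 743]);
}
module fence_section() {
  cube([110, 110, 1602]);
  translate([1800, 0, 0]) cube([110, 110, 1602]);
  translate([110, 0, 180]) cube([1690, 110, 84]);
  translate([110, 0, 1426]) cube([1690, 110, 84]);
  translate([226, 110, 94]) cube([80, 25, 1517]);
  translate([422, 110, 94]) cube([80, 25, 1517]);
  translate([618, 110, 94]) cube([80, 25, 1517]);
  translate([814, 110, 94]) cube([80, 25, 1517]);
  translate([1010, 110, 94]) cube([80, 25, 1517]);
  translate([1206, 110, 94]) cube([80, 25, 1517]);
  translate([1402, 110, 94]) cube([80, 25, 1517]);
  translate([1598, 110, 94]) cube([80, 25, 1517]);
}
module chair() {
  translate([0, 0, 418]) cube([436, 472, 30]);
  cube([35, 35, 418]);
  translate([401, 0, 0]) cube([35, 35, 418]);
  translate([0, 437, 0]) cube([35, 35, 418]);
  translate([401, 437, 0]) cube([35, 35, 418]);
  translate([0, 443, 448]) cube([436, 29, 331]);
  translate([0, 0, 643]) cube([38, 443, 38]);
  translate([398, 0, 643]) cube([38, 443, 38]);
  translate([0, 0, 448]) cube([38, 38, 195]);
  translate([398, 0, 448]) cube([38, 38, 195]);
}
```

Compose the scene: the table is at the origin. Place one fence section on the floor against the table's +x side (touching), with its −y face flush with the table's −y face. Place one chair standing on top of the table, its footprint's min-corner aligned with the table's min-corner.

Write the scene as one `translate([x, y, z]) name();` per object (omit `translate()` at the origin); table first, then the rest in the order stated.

table();
translate([669, 0, 0]) fence_section();
translate([0, 0, 768]) chair();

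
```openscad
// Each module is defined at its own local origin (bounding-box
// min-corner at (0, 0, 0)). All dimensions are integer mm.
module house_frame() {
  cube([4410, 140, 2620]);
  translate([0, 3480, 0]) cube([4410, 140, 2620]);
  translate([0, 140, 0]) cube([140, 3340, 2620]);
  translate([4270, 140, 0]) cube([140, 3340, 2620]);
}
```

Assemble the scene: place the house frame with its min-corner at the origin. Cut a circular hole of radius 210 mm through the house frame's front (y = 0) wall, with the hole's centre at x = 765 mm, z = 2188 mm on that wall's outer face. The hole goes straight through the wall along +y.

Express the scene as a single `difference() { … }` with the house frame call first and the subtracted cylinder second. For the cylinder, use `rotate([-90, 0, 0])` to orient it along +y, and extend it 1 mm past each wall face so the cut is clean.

difference() {
  house_frame();
  translate([765, -1, 2188]) rotate([-90, 0, 0]) cylinder(h = 142, r = 210);
}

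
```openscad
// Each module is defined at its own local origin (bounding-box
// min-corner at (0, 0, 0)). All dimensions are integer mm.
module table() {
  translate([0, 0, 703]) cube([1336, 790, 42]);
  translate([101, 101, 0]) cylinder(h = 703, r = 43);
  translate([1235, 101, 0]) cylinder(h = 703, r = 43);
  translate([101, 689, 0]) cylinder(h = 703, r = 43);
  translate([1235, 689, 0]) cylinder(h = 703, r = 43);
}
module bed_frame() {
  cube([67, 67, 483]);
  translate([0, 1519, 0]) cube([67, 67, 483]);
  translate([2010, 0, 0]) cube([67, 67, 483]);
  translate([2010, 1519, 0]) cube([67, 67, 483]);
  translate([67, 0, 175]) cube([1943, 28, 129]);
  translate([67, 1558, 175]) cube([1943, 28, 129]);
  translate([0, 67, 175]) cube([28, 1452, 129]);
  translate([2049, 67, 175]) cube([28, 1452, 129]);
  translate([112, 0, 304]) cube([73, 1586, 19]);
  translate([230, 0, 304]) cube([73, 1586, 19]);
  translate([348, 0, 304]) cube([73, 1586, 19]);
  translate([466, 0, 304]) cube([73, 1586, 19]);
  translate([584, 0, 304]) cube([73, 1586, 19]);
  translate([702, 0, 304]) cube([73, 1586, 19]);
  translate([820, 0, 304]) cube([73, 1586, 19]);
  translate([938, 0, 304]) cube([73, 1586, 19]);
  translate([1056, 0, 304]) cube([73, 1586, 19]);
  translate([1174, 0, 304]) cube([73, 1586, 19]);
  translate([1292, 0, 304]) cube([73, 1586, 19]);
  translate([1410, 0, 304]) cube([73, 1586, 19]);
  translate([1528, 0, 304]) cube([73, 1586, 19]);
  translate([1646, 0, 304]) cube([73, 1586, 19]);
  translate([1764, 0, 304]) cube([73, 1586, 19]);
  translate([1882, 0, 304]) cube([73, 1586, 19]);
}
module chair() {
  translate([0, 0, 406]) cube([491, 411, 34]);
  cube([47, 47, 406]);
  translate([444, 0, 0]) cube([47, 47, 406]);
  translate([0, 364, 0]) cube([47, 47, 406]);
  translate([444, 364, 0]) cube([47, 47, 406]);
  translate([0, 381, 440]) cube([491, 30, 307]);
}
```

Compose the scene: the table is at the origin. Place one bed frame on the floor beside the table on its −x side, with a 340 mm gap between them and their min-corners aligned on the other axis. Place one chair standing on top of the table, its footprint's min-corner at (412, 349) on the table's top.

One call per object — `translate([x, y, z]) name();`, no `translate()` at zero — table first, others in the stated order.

table();
translate([-2417, 0, 0]) bed_frame();
translate([412, 349, 745]) chair();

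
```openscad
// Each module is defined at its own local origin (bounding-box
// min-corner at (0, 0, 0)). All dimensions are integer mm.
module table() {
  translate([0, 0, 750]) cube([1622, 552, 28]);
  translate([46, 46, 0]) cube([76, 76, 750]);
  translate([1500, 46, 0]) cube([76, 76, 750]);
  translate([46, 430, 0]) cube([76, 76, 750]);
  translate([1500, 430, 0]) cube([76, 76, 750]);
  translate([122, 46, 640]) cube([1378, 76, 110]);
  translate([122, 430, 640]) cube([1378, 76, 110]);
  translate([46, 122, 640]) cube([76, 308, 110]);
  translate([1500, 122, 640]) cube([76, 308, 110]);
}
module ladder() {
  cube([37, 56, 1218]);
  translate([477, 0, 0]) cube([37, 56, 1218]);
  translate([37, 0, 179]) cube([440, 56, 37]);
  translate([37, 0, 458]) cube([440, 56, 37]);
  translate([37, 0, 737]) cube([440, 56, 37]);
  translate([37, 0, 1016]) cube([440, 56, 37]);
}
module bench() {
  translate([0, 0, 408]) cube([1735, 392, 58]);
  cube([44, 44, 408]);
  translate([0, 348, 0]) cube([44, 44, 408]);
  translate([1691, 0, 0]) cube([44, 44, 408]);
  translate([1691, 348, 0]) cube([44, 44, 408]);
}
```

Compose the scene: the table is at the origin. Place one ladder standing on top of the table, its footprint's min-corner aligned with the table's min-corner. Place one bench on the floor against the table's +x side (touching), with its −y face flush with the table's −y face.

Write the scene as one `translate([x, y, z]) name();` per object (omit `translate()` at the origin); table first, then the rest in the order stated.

table();
translate([0, 0, 778]) ladder();
translate([1622, 0, 0]) bench();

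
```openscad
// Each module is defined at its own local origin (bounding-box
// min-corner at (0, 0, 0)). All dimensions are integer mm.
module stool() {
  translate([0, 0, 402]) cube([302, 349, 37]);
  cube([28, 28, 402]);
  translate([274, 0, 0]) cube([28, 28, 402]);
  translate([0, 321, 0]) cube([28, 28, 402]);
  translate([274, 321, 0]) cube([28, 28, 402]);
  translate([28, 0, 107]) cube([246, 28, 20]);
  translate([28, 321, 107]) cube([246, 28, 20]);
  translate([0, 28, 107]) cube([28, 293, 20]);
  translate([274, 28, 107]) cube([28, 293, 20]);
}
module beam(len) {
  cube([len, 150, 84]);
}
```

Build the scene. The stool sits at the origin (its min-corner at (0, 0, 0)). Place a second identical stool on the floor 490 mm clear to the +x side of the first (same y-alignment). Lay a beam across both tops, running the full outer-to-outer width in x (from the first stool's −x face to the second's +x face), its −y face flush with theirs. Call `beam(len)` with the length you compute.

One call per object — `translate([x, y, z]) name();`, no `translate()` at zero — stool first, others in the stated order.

stool();
translate([792, 0, 0]) stool();
translate([0, 0, 439]) beam(1094);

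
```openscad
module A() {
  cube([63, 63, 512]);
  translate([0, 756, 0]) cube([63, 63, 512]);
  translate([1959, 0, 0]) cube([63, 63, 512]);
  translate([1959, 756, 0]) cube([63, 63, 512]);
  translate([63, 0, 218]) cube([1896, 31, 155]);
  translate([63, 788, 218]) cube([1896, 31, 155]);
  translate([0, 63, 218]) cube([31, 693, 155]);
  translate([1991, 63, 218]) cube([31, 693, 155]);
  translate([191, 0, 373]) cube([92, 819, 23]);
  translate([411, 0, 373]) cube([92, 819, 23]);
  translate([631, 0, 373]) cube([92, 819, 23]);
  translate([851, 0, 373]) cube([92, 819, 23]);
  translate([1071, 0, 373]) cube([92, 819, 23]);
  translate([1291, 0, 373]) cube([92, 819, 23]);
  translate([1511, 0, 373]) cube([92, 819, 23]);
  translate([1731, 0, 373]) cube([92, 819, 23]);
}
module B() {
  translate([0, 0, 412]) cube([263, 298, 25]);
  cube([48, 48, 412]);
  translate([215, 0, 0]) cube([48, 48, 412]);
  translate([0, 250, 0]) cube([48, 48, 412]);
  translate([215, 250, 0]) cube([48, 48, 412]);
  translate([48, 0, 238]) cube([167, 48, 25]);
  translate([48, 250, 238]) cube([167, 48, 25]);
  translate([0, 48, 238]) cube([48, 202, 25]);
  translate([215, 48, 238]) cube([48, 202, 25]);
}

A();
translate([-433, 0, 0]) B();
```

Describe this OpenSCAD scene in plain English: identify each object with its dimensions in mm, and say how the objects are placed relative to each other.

A is a bed frame 2022 mm long (x) by 819 mm wide (y). Four 63×63 mm corner posts, 512 mm tall, at the corners of the footprint. Four rails of 31 mm thickness and 155 mm height run between adjacent posts with their undersides at z = 218 mm, their outer faces flush with the outside of the frame (the two x-running rails run between the posts' inner faces; the two y-running rails run between the posts' inner faces). 8 slats, each 92 mm wide (x) and 23 mm thick, lie across the top of the two x-running rails, running the full 819 mm width of the frame in y; the slats are evenly spaced along x between the inner faces of the end posts with equal gaps (rounded down to the nearest mm) at the −x end and between each pair — any rounding remainder accumulates at the +x end.

B is a simple wooden stool: a rectangular seat 263 mm (x) by 298 mm (y), 25 mm thick, top face at z = 437 mm, on four square legs, each 48×48 mm in cross-section. The legs rest on z = 0, each flush with a corner of the seat. Four stretchers, 48 mm wide and 25 mm tall, connect adjacent legs with their undersides at z = 238 mm, each running between the inner faces of the legs it joins and aligned with the legs' outer faces on the other axis.

The stool is on the floor beside the bed frame on its −x side.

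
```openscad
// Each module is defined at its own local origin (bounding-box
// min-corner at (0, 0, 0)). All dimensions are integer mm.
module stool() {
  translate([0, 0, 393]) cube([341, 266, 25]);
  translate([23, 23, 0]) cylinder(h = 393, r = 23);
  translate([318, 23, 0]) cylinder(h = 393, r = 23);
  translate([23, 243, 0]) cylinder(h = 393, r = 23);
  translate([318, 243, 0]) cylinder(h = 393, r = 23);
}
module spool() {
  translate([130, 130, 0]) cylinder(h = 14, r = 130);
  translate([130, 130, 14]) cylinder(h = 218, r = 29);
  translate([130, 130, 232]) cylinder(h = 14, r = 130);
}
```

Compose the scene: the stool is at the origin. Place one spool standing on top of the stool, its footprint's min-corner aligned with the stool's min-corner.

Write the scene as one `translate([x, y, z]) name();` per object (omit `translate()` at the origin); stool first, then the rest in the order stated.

stool();
translate([0, 0, 418]) spool();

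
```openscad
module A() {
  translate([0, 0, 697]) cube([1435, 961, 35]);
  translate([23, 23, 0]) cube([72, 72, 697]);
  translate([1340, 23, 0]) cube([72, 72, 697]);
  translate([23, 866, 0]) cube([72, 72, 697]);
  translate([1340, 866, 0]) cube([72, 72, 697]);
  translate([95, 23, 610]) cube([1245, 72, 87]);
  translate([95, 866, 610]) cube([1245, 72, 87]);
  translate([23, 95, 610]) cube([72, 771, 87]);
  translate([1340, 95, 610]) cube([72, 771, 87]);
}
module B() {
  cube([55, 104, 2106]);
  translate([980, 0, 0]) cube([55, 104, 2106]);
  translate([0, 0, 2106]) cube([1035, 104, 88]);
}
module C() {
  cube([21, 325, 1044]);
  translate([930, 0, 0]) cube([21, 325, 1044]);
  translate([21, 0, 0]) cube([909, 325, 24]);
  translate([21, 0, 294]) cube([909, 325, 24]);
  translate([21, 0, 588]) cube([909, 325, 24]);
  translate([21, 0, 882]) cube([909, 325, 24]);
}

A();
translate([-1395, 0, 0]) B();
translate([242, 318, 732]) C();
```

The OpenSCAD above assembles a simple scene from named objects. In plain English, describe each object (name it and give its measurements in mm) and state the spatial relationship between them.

A is a table with a 1435×961 mm rectangular top, 35 mm thick, top surface at z = 732 mm, supported by four 72×72 mm square legs, each inset 23 mm from the nearest pair of top edges, running from the floor. Four apron rails, 72 mm thick and 87 mm tall, run between adjacent legs with their top edges flush with the underside of the top and their outer faces flush with the legs' outer faces.

B is a rectangular door frame: two vertical jambs of 55×104 mm section, 2106 mm tall, with a clear opening 925 mm wide between their inner faces. A header 88 mm tall and 104 mm deep lies on top of the jambs and spans the full outside width.

C is an open bookshelf. Two side panels, each 21 mm thick, 325 mm deep and 1044 mm tall, stand 951 mm apart (outside-to-outside). Between them sit 4 shelves, each 24 mm thick and 325 mm deep, spanning the full gap between the sides. The bottom shelf rests on the floor (its underside at z = 0) and the clear gap between one shelf's top and the next shelf's underside is 270 mm.

The door frame is on the floor beside the table on its −x side. The bookshelf is on top of the table, centred.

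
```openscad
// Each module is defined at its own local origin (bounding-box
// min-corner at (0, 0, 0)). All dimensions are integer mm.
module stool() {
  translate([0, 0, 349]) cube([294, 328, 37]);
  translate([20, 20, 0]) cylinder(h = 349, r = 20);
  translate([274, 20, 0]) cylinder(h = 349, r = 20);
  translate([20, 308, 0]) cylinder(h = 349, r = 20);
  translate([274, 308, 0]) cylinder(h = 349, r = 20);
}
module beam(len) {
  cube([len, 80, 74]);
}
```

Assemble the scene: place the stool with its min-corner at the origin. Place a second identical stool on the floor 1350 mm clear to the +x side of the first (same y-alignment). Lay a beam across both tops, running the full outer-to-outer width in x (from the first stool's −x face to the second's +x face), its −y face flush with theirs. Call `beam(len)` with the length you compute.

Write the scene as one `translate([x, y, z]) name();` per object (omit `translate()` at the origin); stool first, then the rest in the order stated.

stool();
translate([1644, 0, 0]) stool();
translate([0, 0, 386]) beam(1938);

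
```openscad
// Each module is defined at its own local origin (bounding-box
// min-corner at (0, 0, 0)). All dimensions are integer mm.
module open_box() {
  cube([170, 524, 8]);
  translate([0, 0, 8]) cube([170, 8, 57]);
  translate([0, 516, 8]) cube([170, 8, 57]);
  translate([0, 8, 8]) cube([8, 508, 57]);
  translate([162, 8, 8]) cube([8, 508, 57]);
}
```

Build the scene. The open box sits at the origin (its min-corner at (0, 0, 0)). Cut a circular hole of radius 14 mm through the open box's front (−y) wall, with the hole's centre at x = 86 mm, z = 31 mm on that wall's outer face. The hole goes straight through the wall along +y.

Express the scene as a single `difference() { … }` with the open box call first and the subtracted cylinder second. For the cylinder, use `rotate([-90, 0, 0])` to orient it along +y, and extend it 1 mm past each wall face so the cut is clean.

difference() {
  open_box();
  translate([86, -1, 31]) rotate([-90, 0, 0]) cylinder(h = 10, r = 14);
}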